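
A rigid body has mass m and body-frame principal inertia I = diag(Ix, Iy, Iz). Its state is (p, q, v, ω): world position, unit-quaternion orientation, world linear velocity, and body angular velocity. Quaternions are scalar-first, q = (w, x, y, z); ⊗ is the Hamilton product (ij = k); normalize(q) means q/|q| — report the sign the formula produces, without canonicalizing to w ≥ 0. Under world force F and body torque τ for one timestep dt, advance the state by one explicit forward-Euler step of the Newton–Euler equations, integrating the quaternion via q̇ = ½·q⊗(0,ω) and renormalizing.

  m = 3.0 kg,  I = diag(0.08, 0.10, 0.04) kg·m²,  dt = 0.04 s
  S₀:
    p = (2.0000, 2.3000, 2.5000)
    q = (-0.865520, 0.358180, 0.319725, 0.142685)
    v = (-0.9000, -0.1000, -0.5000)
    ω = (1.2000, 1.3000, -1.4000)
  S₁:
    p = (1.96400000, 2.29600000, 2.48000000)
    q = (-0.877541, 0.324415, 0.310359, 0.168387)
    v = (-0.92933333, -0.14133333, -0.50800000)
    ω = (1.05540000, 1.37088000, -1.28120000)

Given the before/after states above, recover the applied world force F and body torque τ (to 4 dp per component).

F = (-2.2000, -3.1000, -0.6000)
τ = (-0.1800, 0.1100, 0.1500)

velocity change Δv = (-0.02933333, -0.04133333, -0.00800000)
m·(v₁−v₀)/dt = (-2.2000, -3.1000, -0.6000)
ω₁ − ω₀ = (-0.14460000, 0.07088000, 0.11880000)
ω₀×(Iω₀) = (0.1092, -0.0672, 0.0312)
τ = I·(Δω/dt) + ω₀×(Iω₀) = (-0.1800, 0.1100, 0.1500)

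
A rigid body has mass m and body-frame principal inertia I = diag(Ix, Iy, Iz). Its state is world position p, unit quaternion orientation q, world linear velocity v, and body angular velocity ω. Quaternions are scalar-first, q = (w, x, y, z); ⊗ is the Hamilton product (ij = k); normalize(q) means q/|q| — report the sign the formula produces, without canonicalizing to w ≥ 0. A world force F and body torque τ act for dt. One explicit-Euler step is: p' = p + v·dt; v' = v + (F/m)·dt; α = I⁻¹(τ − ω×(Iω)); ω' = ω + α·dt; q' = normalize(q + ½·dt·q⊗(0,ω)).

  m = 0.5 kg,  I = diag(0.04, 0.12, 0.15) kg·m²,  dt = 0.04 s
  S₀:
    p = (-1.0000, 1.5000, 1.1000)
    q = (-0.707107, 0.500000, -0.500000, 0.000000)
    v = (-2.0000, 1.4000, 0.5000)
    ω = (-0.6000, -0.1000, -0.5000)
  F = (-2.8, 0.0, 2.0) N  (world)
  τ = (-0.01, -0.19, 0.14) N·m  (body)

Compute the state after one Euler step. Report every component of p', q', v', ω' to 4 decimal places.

p' = p + v·dt = (-1.0800, 1.5560, 1.1200)
new velocity v' = (-2.2240, 1.4000, 0.6600)
precession coupling ω×(Iω) = (0.0015, -0.0330, 0.0048)
(τ − ω×Iω)/I = (-0.2875, -1.3083, 0.9013)
new body rate ω' = (-0.6115, -0.1523, -0.4639)
q⊗(0,ω) = (0.2500000, 0.6742642, 0.3207107, 0.0035535)
updated quaternion q' = (-0.7020, 0.5134, -0.4935, 0.0001)

p' = (-1.0800, 1.5560, 1.1200)
q' = (-0.7020, 0.5134, -0.4935, 0.0001)
v' = (-2.2240, 1.4000, 0.6600)
ω' = (-0.6115, -0.1523, -0.4639)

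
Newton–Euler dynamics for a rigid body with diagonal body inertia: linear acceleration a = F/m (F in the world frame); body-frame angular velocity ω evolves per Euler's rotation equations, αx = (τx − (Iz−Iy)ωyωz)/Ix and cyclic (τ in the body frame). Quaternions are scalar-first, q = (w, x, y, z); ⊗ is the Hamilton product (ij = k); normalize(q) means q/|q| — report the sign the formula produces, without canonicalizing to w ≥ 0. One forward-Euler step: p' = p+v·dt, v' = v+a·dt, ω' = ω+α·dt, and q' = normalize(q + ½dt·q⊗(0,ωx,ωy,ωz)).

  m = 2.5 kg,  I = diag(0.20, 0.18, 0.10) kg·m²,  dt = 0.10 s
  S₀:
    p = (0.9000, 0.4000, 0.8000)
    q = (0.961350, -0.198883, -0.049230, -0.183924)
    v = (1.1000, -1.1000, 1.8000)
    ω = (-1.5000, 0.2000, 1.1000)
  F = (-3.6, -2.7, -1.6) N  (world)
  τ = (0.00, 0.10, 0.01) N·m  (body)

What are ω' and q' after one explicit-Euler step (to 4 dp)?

ω×(Iω) gyroscopic = (-0.0176, -0.1650, 0.0060)
(τ − ω×Iω)/I = (0.0880, 1.4722, 0.0400)
new body rate ω' = (-1.4912, 0.3472, 1.1040)
q⊗(0,ω) = (-0.0861621, -1.4593932, 0.6869273, 0.9438634)
q + ½dt·q⊗(0,ω), renormalized = (0.9529, -0.2707, -0.0148, -0.1361)

ω' = (-1.4912, 0.3472, 1.1040)
q' = (0.9529, -0.2707, -0.0148, -0.1361)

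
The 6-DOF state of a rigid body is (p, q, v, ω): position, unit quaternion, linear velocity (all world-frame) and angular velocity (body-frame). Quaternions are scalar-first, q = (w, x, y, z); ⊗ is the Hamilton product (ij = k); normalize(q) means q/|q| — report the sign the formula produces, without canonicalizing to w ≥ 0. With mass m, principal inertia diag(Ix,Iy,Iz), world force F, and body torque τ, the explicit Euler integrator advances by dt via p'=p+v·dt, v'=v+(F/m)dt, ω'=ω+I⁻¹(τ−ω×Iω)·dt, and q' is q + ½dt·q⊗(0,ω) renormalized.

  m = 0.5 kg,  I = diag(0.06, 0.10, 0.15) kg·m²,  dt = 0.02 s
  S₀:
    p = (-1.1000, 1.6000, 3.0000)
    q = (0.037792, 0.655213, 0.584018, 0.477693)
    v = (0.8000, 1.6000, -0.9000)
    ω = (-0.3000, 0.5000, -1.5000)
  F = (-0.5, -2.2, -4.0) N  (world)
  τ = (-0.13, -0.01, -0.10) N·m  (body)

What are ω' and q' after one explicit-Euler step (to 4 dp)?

ω' = (-0.3308, 0.5061, -1.5125)
q' = (0.0440, 0.6439, 0.5925, 0.4821)

gyro term ω×Iω = (-0.0375, -0.0405, -0.0060)
(τ − ω×Iω)/I = (-1.5417, 0.3050, -0.6267)
new body rate ω' = (-0.3308, 0.5061, -1.5125)
2q̇ = q⊗(0,ω) = (0.6210944, -1.1262111, 0.8584076, 0.4461239)
q + ½dt·q⊗(0,ω), renormalized = (0.0440, 0.6439, 0.5925, 0.4821)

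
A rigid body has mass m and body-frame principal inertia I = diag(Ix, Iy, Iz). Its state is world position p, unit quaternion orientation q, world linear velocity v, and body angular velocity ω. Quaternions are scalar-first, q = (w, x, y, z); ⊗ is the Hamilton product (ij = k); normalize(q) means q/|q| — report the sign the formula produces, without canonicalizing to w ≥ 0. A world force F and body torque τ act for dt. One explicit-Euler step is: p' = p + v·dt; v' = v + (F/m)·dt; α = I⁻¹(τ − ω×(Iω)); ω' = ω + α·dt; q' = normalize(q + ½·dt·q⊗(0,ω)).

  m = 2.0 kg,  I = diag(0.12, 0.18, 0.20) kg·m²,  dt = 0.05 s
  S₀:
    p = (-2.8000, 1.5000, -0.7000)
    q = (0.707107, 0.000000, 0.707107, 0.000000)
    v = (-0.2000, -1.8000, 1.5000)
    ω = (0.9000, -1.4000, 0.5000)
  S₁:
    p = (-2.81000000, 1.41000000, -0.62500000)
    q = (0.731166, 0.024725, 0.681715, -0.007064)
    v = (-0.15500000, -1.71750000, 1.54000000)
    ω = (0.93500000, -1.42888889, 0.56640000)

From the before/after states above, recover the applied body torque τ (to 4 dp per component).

ω₁ − ω₀ = (0.03500000, -0.02888889, 0.06640000)
precession coupling = (-0.0140, -0.0360, -0.0756)
I·α + gyro = (0.0700, -0.1400, 0.1900)

τ = (0.0700, -0.1400, 0.1900)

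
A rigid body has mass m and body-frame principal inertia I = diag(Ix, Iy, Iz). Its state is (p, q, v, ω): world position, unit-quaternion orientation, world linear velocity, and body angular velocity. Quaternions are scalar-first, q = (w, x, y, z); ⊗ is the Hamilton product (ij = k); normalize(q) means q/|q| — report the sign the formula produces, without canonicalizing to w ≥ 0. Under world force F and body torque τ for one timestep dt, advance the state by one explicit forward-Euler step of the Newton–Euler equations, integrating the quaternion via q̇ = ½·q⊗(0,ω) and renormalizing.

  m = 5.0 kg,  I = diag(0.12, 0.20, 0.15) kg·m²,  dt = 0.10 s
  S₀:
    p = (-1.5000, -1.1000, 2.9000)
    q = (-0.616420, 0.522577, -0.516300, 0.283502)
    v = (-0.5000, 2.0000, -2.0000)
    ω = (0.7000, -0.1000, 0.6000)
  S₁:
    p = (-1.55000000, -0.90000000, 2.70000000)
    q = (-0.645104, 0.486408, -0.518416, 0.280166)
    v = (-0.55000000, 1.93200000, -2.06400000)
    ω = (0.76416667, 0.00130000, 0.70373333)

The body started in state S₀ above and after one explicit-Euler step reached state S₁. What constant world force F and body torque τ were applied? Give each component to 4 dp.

ω₁ − ω₀ = (0.06416667, 0.10130000, 0.10373333)
gyro term ω₀×Iω₀ = (0.0030, -0.0126, -0.0056)
I·α + gyro = (0.0800, 0.1900, 0.1500)
velocity change Δv = (-0.05000000, -0.06800000, -0.06400000)
applied force F = (-2.5000, -3.4000, -3.2000)

F = (-2.5000, -3.4000, -3.2000)
τ = (0.0800, 0.1900, 0.1500)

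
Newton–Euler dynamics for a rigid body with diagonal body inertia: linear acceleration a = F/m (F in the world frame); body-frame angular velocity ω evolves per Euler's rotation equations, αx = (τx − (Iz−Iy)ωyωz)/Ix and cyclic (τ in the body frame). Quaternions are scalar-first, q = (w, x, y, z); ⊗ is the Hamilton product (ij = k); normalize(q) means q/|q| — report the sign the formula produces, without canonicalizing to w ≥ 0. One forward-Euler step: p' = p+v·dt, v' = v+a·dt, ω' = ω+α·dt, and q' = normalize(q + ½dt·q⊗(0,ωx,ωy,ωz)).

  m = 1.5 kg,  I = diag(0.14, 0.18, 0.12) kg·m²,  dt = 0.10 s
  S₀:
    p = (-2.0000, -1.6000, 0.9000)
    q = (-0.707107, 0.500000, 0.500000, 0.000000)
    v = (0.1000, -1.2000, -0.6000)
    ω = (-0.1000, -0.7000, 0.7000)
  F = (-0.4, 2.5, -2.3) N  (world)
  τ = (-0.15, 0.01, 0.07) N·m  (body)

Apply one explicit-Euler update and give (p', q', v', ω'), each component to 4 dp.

linear accel F/m = (-0.2667, 1.6667, -1.5333)
p + v·dt = (-1.9900, -1.7200, 0.8400)
v + (F/m)dt = (0.0733, -1.0333, -0.7533)
ω×(Iω) gyroscopic = (0.0294, -0.0014, 0.0028)
(τ − ω×Iω)/I = (-1.2814, 0.0633, 0.5600)
ω' = ω + α·dt = (-0.2281, -0.6937, 0.7560)
Hamilton product q⊗(0,ω) = (0.4000000, 0.4207107, 0.1449749, -0.7949749)
updated quaternion q' = (-0.6863, 0.5204, 0.5066, -0.0397)

p' = (-1.9900, -1.7200, 0.8400)
q' = (-0.6863, 0.5204, 0.5066, -0.0397)
v' = (0.0733, -1.0333, -0.7533)
ω' = (-0.2281, -0.6937, 0.7560)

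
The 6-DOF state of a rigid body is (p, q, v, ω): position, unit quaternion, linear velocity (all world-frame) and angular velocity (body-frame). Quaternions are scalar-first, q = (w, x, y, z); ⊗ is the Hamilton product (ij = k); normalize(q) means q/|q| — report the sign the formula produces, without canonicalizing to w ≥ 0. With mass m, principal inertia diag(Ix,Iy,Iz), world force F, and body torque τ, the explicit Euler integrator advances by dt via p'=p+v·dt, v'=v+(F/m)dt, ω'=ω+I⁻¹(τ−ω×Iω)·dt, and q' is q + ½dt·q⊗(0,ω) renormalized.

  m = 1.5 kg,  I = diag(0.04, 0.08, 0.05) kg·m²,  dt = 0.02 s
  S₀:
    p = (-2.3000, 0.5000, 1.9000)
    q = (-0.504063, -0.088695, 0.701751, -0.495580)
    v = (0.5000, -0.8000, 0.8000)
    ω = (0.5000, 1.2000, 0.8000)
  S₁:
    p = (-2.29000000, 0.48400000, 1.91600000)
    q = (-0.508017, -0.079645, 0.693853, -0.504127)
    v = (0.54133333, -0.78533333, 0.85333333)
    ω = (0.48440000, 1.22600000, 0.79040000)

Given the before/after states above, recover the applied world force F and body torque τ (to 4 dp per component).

ω₁ − ω₀ = (-0.01560000, 0.02600000, -0.00960000)
precession coupling = (-0.0288, -0.0040, 0.0240)
τ = I·(Δω/dt) + ω₀×(Iω₀) = (-0.0600, 0.1000, 0.0000)
velocity change Δv = (0.04133333, 0.01466667, 0.05333333)
F = m·Δv/dt = (3.1000, 1.1000, 4.0000)

F = (3.1000, 1.1000, 4.0000)
τ = (-0.0600, 0.1000, 0.0000)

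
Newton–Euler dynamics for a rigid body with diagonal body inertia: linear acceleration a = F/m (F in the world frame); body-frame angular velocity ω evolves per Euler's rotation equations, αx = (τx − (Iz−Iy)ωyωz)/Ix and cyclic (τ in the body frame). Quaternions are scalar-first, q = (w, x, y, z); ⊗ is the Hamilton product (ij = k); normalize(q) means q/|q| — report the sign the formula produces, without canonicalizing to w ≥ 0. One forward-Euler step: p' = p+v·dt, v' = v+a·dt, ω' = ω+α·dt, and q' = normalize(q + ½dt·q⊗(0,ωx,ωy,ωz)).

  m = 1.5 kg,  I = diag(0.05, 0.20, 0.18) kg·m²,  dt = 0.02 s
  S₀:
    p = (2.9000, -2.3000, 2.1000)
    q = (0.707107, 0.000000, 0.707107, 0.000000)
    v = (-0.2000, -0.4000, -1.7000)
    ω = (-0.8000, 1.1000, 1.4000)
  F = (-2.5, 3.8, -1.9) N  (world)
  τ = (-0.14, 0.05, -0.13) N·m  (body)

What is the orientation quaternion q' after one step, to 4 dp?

q' = (0.6992, 0.0042, 0.7147, 0.0156)

Hamilton product q⊗(0,ω) = (-0.7778177, 0.4242642, 0.7778177, 1.5556354)
q + ½dt·q⊗(0,ω), renormalized = (0.6992, 0.0042, 0.7147, 0.0156)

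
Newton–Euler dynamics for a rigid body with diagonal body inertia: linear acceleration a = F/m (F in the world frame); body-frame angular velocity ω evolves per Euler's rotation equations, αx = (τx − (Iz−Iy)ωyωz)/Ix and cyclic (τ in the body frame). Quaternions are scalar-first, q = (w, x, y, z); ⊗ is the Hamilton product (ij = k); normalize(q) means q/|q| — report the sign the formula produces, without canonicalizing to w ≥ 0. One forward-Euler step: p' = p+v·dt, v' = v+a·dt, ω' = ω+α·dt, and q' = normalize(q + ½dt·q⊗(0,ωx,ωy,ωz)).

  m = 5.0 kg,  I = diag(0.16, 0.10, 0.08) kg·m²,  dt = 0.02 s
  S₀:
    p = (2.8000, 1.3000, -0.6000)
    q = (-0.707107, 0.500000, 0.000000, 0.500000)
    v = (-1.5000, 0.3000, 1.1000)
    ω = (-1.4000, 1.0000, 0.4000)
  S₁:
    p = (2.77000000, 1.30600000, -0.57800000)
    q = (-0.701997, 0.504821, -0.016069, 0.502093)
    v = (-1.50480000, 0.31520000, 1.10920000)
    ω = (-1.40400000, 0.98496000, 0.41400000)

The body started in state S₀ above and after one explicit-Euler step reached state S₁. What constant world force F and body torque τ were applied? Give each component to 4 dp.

rate change Δω = (-0.00400000, -0.01504000, 0.01400000)
gyro term ω₀×Iω₀ = (-0.0080, -0.0448, 0.0840)
applied torque τ = (-0.0400, -0.1200, 0.1400)
Δv = v₁−v₀ = (-0.00480000, 0.01520000, 0.00920000)
m·(v₁−v₀)/dt = (-1.2000, 3.8000, 2.3000)

F = (-1.2000, 3.8000, 2.3000)
τ = (-0.0400, -0.1200, 0.1400)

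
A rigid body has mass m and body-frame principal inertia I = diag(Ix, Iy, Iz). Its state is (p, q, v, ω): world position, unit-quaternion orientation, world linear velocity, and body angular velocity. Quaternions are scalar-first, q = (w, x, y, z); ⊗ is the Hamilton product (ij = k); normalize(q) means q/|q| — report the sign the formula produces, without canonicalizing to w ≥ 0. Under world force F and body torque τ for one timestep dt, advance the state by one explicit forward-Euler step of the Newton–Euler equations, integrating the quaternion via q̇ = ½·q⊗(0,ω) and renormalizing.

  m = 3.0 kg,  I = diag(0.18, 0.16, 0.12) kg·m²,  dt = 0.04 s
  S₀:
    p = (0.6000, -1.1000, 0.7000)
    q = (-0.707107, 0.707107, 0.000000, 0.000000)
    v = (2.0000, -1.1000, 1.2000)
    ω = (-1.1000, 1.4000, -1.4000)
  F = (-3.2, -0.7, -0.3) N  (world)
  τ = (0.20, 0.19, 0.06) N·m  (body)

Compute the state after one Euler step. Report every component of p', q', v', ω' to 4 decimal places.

p' = (0.6800, -1.1440, 0.7480)
q' = (-0.6908, 0.7219, 0.0000, 0.0396)
v' = (1.9573, -1.1093, 1.1960)
ω' = (-1.0730, 1.4244, -1.3903)

α = I⁻¹(τ − ω×Iω) = (0.6756, 0.6100, 0.2433)
ω' = ω + α·dt = (-1.0730, 1.4244, -1.3903)
Hamilton product q⊗(0,ω) = (0.7778177, 0.7778177, 0.0000000, 1.9798996)
updated quaternion q' = (-0.6908, 0.7219, 0.0000, 0.0396)
linear accel F/m = (-1.0667, -0.2333, -0.1000)
new position p' = (0.6800, -1.1440, 0.7480)
new velocity v' = (1.9573, -1.1093, 1.1960)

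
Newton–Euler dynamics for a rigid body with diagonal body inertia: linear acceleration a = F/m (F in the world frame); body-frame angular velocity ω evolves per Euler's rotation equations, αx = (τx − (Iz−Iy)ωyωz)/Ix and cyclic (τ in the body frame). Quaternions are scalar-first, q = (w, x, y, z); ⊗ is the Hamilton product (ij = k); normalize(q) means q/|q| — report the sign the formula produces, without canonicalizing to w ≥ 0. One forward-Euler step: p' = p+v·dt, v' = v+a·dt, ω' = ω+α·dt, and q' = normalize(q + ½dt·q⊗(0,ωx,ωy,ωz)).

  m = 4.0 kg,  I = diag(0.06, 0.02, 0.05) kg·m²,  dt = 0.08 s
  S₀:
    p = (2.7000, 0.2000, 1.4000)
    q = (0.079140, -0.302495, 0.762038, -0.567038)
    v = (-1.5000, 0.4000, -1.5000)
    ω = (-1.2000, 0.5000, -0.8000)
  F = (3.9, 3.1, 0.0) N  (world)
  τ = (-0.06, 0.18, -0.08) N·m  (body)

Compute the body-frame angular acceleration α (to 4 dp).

ω×(Iω) gyroscopic = (-0.0120, 0.0096, 0.0240)
α = I⁻¹(τ − ω×Iω) = (-0.8000, 8.5200, -2.0800)

α = (-0.8000, 8.5200, -2.0800)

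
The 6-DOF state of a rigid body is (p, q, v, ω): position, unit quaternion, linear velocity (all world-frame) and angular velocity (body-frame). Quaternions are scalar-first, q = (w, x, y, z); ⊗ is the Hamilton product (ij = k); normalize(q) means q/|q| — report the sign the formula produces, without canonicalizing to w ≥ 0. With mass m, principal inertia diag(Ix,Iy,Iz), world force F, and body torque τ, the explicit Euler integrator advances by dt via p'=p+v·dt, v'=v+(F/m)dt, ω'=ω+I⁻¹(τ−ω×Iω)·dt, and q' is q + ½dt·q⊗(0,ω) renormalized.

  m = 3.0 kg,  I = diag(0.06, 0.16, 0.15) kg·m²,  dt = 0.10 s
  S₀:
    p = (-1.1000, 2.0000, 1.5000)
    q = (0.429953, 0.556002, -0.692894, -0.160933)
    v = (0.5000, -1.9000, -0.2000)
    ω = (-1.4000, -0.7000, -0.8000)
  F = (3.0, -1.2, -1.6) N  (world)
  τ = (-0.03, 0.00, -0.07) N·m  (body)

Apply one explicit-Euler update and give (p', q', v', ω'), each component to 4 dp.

p' = (-1.0500, 1.8100, 1.4800)
q' = (0.4365, 0.5459, -0.6718, -0.2451)
v' = (0.6000, -1.9400, -0.2533)
ω' = (-1.4407, -0.6370, -0.9120)

gyro term ω×Iω = (-0.0056, -0.1008, 0.0980)
(τ − ω×Iω)/I = (-0.4067, 0.6300, -1.1200)
ω + α·dt = (-1.4407, -0.6370, -0.9120)
Hamilton product q⊗(0,ω) = (0.1646306, -0.1602721, 0.3691407, -1.7032154)
q + ½dt·q⊗(0,ω), renormalized = (0.4365, 0.5459, -0.6718, -0.2451)
a = (1.0000, -0.4000, -0.5333)
new position p' = (-1.0500, 1.8100, 1.4800)
new velocity v' = (0.6000, -1.9400, -0.2533)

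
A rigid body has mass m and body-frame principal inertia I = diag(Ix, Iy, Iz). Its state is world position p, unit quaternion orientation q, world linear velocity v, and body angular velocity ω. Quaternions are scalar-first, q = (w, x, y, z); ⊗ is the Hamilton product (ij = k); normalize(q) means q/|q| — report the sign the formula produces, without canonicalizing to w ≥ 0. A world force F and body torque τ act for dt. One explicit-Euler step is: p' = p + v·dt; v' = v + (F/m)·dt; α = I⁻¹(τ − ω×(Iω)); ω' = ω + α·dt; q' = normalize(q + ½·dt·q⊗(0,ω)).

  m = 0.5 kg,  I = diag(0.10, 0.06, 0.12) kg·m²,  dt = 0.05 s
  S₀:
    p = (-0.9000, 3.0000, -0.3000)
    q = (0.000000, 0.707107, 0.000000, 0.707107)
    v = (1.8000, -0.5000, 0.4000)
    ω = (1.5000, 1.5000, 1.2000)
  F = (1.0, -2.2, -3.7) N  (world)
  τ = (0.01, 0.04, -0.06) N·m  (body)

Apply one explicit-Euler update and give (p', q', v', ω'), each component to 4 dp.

p' = (-0.8100, 2.9750, -0.2800)
q' = (-0.0476, 0.6793, 0.0053, 0.7323)
v' = (1.9000, -0.7200, 0.0300)
ω' = (1.4510, 1.5633, 1.2125)

p + v·dt = (-0.8100, 2.9750, -0.2800)
v + (F/m)dt = (1.9000, -0.7200, 0.0300)
(τ − ω×Iω)/I = (-0.9800, 1.2667, 0.2500)
ω + α·dt = (1.4510, 1.5633, 1.2125)
2q̇ = q⊗(0,ω) = (-1.9091889, -1.0606605, 0.2121321, 1.0606605)
updated quaternion q' = (-0.0476, 0.6793, 0.0053, 0.7323)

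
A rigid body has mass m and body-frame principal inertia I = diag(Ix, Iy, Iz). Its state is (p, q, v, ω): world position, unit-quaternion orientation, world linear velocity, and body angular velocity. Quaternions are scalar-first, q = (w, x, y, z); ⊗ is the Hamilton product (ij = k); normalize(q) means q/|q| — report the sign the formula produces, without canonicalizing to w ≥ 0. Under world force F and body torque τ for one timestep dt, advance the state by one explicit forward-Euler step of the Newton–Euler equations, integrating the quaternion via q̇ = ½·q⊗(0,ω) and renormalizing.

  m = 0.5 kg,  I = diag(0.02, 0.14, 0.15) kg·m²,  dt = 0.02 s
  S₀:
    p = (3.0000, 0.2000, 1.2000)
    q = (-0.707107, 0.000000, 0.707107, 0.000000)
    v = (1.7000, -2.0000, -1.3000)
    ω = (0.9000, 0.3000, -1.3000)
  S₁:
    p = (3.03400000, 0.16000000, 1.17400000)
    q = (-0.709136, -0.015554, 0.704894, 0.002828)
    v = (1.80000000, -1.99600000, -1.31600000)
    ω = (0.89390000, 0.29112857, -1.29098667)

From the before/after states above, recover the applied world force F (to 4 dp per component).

F = (2.5000, 0.1000, -0.4000)

Δv = v₁−v₀ = (0.10000000, 0.00400000, -0.01600000)
m·(v₁−v₀)/dt = (2.5000, 0.1000, -0.4000)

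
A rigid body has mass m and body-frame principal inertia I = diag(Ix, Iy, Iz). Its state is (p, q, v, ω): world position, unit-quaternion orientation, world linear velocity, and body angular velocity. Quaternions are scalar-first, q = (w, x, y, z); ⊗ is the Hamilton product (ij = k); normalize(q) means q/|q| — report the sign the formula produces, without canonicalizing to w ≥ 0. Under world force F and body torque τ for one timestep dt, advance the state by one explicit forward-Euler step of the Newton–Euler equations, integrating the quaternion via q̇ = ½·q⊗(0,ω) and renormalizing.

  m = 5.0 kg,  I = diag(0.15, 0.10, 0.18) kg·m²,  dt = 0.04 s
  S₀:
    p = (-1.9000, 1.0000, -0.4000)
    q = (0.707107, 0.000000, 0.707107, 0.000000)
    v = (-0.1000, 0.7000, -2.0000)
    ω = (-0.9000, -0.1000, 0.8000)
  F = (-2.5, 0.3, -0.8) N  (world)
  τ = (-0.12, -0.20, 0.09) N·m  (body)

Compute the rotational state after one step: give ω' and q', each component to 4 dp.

ω×(Iω) gyroscopic = (-0.0064, 0.0216, -0.0045)
(τ − ω×Iω)/I = (-0.7573, -2.2160, 0.5250)
ω' = ω + α·dt = (-0.9303, -0.1886, 0.8210)
2q̇ = q⊗(0,ω) = (0.0707107, -0.0707107, -0.0707107, 1.2020819)
q + ½dt·q⊗(0,ω), renormalized = (0.7083, -0.0014, 0.7055, 0.0240)

ω' = (-0.9303, -0.1886, 0.8210)
q' = (0.7083, -0.0014, 0.7055, 0.0240)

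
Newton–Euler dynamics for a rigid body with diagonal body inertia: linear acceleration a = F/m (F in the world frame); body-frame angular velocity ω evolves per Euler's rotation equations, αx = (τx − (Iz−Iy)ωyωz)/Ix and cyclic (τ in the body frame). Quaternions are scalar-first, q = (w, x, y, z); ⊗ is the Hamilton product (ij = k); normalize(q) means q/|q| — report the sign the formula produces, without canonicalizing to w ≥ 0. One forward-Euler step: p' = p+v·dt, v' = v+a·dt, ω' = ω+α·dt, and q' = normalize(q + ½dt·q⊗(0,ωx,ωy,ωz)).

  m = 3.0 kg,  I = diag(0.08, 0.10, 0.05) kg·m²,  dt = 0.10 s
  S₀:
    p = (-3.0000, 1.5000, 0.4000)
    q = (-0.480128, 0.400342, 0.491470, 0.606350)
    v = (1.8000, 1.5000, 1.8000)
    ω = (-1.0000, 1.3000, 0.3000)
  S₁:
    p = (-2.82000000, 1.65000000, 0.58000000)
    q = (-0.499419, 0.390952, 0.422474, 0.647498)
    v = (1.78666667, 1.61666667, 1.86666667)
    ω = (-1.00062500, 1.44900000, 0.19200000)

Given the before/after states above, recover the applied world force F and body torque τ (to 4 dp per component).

Δω = ω₁−ω₀ = (-0.00062500, 0.14900000, -0.10800000)
precession coupling = (-0.0195, -0.0090, -0.0260)
I·α + gyro = (-0.0200, 0.1400, -0.0800)
v₁ − v₀ = (-0.01333333, 0.11666667, 0.06666667)
m·(v₁−v₀)/dt = (-0.4000, 3.5000, 2.0000)

F = (-0.4000, 3.5000, 2.0000)
τ = (-0.0200, 0.1400, -0.0800)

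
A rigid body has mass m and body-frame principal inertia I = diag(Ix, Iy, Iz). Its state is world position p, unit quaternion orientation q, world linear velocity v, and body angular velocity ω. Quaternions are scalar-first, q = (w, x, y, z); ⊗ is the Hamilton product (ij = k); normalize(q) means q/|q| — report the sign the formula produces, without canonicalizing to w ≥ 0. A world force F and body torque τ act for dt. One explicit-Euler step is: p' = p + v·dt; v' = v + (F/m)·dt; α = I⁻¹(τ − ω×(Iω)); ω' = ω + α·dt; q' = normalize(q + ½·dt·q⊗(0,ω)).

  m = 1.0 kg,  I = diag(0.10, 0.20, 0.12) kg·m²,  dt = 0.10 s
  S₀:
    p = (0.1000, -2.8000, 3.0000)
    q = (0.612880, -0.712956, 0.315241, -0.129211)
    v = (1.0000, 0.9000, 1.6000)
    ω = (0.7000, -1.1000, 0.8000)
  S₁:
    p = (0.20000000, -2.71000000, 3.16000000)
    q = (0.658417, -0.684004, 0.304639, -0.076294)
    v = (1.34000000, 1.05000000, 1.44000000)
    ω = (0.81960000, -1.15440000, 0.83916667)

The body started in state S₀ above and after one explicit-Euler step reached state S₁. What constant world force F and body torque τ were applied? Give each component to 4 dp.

rate change Δω = (0.11960000, -0.05440000, 0.03916667)
τ = I·(Δω/dt) + ω₀×(Iω₀) = (0.1900, -0.1200, -0.0300)
v₁ − v₀ = (0.34000000, 0.15000000, -0.16000000)
m·(v₁−v₀)/dt = (3.4000, 1.5000, -1.6000)

F = (3.4000, 1.5000, -1.6000)
τ = (0.1900, -0.1200, -0.0300)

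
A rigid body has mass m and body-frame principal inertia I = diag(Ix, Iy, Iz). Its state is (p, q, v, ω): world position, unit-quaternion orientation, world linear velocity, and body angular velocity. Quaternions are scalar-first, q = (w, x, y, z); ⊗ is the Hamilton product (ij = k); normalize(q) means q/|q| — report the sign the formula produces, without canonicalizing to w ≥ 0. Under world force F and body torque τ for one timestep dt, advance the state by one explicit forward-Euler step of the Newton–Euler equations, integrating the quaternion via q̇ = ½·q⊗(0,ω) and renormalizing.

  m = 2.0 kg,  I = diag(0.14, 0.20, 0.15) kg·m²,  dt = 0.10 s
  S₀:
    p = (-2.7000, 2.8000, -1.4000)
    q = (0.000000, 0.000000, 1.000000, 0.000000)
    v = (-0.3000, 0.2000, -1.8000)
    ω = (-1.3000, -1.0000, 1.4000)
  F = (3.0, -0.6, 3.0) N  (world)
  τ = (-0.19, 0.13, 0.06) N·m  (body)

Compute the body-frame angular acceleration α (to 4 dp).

α = (-1.8571, 0.5590, -0.1200)

ω×(Iω) gyroscopic = (0.0700, 0.0182, 0.0780)
angular accel α = (-1.8571, 0.5590, -0.1200)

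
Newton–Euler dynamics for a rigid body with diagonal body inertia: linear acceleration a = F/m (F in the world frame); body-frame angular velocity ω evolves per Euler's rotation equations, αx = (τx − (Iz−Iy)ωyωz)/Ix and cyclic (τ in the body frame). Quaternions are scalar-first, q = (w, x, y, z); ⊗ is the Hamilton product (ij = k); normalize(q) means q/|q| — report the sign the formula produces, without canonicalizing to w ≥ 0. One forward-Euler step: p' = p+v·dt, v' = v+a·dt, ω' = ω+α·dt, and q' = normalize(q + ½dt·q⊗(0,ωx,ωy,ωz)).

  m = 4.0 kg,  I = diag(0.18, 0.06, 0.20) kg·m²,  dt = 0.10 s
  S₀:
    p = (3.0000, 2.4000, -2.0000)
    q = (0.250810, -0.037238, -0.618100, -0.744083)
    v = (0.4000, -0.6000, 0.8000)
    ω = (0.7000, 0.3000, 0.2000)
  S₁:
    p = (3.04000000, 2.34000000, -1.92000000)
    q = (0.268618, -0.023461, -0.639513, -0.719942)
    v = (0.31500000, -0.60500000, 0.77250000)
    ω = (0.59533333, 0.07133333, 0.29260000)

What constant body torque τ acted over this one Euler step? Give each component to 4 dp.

rate change Δω = (-0.10466667, -0.22866667, 0.09260000)
ω₀×(Iω₀) = (0.0084, -0.0028, -0.0252)
applied torque τ = (-0.1800, -0.1400, 0.1600)

τ = (-0.1800, -0.1400, 0.1600)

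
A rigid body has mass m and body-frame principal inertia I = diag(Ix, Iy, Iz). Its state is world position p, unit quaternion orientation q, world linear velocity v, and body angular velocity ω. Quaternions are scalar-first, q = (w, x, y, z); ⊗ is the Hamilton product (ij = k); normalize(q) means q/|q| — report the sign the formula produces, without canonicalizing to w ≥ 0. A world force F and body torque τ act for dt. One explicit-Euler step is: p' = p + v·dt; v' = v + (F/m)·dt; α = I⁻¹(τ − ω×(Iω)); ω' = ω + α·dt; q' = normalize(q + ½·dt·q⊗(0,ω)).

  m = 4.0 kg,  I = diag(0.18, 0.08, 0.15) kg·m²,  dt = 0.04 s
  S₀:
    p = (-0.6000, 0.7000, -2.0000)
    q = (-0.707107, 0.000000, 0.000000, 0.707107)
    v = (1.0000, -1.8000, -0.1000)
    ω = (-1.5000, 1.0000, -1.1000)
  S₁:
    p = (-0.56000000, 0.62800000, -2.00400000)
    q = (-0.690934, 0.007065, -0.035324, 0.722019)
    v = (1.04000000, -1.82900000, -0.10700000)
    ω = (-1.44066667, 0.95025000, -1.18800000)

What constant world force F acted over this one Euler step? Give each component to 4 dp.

Δv = v₁−v₀ = (0.04000000, -0.02900000, -0.00700000)
F = m·Δv/dt = (4.0000, -2.9000, -0.7000)

F = (4.0000, -2.9000, -0.7000)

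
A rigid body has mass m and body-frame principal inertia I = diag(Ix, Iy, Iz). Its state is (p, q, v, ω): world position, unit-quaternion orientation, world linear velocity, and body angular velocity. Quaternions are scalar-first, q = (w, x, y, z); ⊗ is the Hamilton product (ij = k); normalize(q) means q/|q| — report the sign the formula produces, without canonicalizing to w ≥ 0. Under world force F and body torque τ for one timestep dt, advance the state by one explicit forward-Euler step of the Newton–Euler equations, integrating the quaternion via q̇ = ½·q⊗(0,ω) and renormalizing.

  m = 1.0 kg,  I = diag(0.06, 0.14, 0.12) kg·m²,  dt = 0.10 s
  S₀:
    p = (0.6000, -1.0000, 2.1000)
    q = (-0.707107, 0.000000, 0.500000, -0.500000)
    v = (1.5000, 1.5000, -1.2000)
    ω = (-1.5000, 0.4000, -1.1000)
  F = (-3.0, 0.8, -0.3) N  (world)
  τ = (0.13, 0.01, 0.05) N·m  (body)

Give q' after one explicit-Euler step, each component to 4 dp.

2q̇ = q⊗(0,ω) = (-0.7500000, 0.7106605, 0.4671572, 1.5278177)
q + ½dt·q⊗(0,ω), renormalized = (-0.7413, 0.0354, 0.5210, -0.4217)

q' = (-0.7413, 0.0354, 0.5210, -0.4217)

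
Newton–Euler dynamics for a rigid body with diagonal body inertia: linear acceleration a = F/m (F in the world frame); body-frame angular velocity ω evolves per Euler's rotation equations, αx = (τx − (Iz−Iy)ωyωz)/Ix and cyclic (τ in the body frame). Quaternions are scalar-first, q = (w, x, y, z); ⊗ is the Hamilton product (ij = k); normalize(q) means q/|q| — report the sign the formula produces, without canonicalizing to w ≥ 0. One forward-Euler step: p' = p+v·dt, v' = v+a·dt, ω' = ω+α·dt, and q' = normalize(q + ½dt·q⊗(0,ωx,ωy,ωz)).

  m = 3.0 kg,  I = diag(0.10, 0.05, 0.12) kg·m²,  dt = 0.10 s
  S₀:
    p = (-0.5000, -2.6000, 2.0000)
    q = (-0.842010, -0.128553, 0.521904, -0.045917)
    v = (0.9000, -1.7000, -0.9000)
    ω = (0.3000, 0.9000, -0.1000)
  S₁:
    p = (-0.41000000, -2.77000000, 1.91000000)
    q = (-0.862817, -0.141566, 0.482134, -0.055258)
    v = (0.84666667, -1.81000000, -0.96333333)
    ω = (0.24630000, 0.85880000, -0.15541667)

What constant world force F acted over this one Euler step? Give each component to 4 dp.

Δv = v₁−v₀ = (-0.05333333, -0.11000000, -0.06333333)
applied force F = (-1.6000, -3.3000, -1.9000)

F = (-1.6000, -3.3000, -1.9000)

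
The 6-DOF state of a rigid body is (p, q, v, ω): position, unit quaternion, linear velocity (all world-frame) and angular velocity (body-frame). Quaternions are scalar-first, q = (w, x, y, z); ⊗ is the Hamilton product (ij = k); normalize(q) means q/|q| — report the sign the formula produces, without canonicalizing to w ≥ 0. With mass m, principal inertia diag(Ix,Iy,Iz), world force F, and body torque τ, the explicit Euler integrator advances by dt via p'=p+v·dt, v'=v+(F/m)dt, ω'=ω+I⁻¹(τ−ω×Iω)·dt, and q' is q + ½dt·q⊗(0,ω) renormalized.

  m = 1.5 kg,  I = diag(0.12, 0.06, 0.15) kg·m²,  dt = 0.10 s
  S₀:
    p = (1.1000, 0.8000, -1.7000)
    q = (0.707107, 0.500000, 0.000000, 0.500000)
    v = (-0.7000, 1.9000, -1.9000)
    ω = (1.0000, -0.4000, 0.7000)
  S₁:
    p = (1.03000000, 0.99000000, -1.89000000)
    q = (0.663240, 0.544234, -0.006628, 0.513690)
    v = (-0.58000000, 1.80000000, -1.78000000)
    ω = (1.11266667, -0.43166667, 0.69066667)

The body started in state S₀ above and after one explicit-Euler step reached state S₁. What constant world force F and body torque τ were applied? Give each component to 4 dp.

velocity change Δv = (0.12000000, -0.10000000, 0.12000000)
F = m·Δv/dt = (1.8000, -1.5000, 1.8000)
ω₁ − ω₀ = (0.11266667, -0.03166667, -0.00933333)
applied torque τ = (0.1100, -0.0400, 0.0100)

F = (1.8000, -1.5000, 1.8000)
τ = (0.1100, -0.0400, 0.0100)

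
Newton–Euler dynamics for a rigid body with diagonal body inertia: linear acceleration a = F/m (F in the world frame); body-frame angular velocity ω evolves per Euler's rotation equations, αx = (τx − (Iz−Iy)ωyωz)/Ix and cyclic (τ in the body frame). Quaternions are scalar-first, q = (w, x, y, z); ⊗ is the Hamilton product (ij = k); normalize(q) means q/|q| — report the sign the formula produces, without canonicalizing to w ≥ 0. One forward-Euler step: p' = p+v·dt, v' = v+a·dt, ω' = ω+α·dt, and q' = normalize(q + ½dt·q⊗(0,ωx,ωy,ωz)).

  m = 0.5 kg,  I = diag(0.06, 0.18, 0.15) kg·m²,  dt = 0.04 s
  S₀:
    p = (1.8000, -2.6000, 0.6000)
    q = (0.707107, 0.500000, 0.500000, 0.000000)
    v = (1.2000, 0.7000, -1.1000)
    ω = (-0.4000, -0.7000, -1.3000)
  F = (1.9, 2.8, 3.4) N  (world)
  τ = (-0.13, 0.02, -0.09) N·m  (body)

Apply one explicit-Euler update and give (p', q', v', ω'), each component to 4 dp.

angular accel α = (-1.7117, 0.3711, -0.8240)
ω + α·dt = (-0.4685, -0.6852, -1.3330)
2q̇ = q⊗(0,ω) = (0.5500000, -0.9328428, 0.1550251, -1.0692391)
updated quaternion q' = (0.7178, 0.4811, 0.5029, -0.0214)
a = F/m = (3.8000, 5.6000, 6.8000)
p' = p + v·dt = (1.8480, -2.5720, 0.5560)
v' = v + a·dt = (1.3520, 0.9240, -0.8280)

p' = (1.8480, -2.5720, 0.5560)
q' = (0.7178, 0.4811, 0.5029, -0.0214)
v' = (1.3520, 0.9240, -0.8280)
ω' = (-0.4685, -0.6852, -1.3330)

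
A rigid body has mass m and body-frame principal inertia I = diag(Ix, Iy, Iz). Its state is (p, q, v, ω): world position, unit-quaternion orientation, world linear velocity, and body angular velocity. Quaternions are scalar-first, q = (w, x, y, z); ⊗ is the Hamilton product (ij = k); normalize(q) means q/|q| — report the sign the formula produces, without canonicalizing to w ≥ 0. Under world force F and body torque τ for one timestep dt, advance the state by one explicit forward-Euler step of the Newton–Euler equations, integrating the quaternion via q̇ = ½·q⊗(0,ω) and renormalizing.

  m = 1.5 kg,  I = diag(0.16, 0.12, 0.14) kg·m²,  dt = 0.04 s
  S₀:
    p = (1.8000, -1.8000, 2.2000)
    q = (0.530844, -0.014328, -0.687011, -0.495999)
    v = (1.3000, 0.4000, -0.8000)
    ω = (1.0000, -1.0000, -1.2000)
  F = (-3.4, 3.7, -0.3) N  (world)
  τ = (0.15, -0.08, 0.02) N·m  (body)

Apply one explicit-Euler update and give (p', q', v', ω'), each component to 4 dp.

gyro term ω×Iω = (0.0240, -0.0240, 0.0400)
α = I⁻¹(τ − ω×Iω) = (0.7875, -0.4667, -0.1429)
new body rate ω' = (1.0315, -1.0187, -1.2057)
q⊗(0,ω) = (-1.2678818, 0.8592582, -1.0440366, 0.0643262)
q' = normalize(q + ½dt·q⊗(0,ω)) = (0.5051, 0.0029, -0.7074, -0.4944)
a = (-2.2667, 2.4667, -0.2000)
new position p' = (1.8520, -1.7840, 2.1680)
v + (F/m)dt = (1.2093, 0.4987, -0.8080)

p' = (1.8520, -1.7840, 2.1680)
q' = (0.5051, 0.0029, -0.7074, -0.4944)
v' = (1.2093, 0.4987, -0.8080)
ω' = (1.0315, -1.0187, -1.2057)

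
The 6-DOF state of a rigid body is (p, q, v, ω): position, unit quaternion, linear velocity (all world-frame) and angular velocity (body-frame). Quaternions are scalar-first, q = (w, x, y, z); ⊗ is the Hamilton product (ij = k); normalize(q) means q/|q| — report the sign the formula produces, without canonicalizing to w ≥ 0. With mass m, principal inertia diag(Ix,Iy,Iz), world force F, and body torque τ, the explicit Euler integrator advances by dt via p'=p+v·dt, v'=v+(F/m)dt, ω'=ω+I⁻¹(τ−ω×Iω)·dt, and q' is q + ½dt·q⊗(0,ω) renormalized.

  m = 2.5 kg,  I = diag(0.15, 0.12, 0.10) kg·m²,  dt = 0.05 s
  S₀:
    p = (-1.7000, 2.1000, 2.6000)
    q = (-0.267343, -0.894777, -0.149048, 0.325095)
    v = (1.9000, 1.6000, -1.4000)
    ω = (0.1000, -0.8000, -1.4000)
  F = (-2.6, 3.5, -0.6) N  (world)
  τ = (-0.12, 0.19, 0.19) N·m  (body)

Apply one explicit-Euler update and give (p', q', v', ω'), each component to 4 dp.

angular accel α = (-0.6507, 1.6417, 1.8760)
ω' = ω + α·dt = (0.0675, -0.7179, -1.3062)
2q̇ = q⊗(0,ω) = (0.4253723, 0.4420089, -1.0063039, 1.1050066)
updated quaternion q' = (-0.2565, -0.8830, -0.1741, 0.3524)
a = (-1.0400, 1.4000, -0.2400)
new position p' = (-1.6050, 2.1800, 2.5300)
v + (F/m)dt = (1.8480, 1.6700, -1.4120)

p' = (-1.6050, 2.1800, 2.5300)
q' = (-0.2565, -0.8830, -0.1741, 0.3524)
v' = (1.8480, 1.6700, -1.4120)
ω' = (0.0675, -0.7179, -1.3062)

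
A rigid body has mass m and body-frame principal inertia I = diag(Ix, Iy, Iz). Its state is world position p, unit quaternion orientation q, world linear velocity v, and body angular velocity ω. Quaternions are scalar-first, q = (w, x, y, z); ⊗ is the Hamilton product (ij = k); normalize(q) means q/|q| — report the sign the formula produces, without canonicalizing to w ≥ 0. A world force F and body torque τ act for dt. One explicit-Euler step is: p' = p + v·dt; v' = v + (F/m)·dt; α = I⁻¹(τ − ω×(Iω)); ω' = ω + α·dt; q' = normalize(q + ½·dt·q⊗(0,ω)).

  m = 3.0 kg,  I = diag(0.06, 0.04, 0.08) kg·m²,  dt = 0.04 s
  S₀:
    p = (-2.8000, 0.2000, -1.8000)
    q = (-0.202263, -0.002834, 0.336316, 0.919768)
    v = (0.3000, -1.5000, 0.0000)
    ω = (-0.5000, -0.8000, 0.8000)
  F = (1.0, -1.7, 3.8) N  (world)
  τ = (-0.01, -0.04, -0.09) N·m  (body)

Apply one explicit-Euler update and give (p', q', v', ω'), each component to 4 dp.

p' = (-2.7880, 0.1400, -1.8000)
q' = (-0.2116, 0.0193, 0.3303, 0.9197)
v' = (0.3133, -1.5227, 0.0507)
ω' = (-0.4896, -0.8480, 0.7590)

gyro term ω×Iω = (-0.0256, 0.0080, -0.0080)
angular accel α = (0.2600, -1.2000, -1.0250)
ω' = ω + α·dt = (-0.4896, -0.8480, 0.7590)
q⊗(0,ω) = (-0.4681786, 1.1059987, -0.2958064, 0.0086148)
q + ½dt·q⊗(0,ω), renormalized = (-0.2116, 0.0193, 0.3303, 0.9197)
linear accel F/m = (0.3333, -0.5667, 1.2667)
p' = p + v·dt = (-2.7880, 0.1400, -1.8000)
new velocity v' = (0.3133, -1.5227, 0.0507)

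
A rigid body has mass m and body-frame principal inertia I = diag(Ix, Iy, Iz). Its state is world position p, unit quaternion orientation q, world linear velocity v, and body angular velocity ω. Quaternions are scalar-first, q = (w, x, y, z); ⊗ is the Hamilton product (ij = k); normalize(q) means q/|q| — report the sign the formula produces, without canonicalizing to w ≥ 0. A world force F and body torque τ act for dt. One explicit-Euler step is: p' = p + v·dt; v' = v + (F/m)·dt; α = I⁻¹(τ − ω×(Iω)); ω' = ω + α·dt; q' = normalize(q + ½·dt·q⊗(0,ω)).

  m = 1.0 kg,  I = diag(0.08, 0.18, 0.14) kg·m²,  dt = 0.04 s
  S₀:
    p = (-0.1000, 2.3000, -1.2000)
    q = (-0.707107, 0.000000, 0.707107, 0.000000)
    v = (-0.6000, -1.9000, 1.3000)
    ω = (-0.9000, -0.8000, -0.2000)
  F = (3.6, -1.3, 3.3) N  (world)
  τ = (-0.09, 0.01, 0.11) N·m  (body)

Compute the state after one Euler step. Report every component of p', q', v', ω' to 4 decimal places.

p' = (-0.1240, 2.2240, -1.1480)
q' = (-0.6956, 0.0099, 0.7182, 0.0156)
v' = (-0.4560, -1.9520, 1.4320)
ω' = (-0.9418, -0.7954, -0.1891)

precession coupling ω×(Iω) = (-0.0064, -0.0108, 0.0720)
α = I⁻¹(τ − ω×Iω) = (-1.0450, 0.1156, 0.2714)
ω' = ω + α·dt = (-0.9418, -0.7954, -0.1891)
Hamilton product q⊗(0,ω) = (0.5656856, 0.4949749, 0.5656856, 0.7778177)
updated quaternion q' = (-0.6956, 0.0099, 0.7182, 0.0156)
new position p' = (-0.1240, 2.2240, -1.1480)
v + (F/m)dt = (-0.4560, -1.9520, 1.4320)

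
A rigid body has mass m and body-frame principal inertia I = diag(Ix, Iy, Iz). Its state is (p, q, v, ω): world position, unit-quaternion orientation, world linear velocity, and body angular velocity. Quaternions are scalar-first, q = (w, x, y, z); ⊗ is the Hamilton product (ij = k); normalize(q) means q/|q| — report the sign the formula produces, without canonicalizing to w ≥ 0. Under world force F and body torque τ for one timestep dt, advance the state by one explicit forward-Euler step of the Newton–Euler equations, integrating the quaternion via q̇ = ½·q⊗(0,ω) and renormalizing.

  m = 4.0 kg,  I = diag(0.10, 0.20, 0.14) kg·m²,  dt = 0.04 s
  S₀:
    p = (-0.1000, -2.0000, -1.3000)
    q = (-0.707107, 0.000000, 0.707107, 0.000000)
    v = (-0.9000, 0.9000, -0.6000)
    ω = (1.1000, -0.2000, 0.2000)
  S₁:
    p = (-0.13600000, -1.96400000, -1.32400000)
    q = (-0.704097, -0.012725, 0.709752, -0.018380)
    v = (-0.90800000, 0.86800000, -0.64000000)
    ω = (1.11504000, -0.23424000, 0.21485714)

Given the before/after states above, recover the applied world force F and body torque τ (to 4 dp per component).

velocity change Δv = (-0.00800000, -0.03200000, -0.04000000)
F = m·Δv/dt = (-0.8000, -3.2000, -4.0000)
rate change Δω = (0.01504000, -0.03424000, 0.01485714)
gyro term ω₀×Iω₀ = (0.0024, -0.0088, -0.0220)
applied torque τ = (0.0400, -0.1800, 0.0300)

F = (-0.8000, -3.2000, -4.0000)
τ = (0.0400, -0.1800, 0.0300)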